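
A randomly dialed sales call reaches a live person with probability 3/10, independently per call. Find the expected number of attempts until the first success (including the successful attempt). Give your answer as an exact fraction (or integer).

10/3

For a geometric distribution, E[trials] = 1/p = 1/(3/10) = 10/3.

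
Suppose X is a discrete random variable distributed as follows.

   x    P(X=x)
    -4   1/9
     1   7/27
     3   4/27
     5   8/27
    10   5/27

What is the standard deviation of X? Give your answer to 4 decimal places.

4.0484

E[X] = 97/27, E[X²] = 791/27
Var(X) = E[X²] − (E[X])² = 791/27 − 9409/729 = 11948/729
SD(X) = √(11948/729) ≈ 4.0484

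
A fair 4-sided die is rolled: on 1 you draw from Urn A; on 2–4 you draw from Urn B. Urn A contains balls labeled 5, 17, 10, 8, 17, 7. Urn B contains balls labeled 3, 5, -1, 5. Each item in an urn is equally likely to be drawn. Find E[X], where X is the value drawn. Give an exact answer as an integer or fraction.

59/12

E[X | Urn A] = (5 + 17 + 10 + 8 + 17 + 7)/6 = 32/3
E[X | Urn B] = (3 + 5 − 1 + 5)/4 = 3
E[X] = (1/4)·32/3 + (3/4)·3 = 59/12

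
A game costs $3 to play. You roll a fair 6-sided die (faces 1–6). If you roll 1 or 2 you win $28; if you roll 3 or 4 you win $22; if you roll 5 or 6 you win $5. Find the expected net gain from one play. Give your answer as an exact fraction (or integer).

E[payout] = (1/3)·5 + (1/3)·22 + (1/3)·28 = 55/3
Expected profit = 55/3 − 3 = 46/3

46/3 dollars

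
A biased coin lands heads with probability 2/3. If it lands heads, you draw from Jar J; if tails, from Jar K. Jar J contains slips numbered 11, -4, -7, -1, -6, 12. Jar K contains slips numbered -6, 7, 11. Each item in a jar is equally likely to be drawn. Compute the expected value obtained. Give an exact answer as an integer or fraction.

17/9

E[X | Jar J] = (11 − 4 − 7 − 1 − 6 + 12)/6 = 5/6
E[X | Jar K] = (-6 + 7 + 11)/3 = 4
E[X] = (2/3)·5/6 + (1/3)·4 = 17/9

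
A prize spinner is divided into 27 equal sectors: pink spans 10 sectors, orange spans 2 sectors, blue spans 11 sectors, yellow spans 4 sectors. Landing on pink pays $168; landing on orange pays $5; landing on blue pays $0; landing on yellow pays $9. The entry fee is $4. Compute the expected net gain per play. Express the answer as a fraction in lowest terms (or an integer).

1618/27 dollars

E[payout] = (10/27)·168 + (2/27)·5 + (11/27)·0 + (4/27)·9 = 1726/27
Expected profit = 1726/27 − 4 = 1618/27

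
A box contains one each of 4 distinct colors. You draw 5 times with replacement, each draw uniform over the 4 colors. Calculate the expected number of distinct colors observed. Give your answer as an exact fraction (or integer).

Let Xⱼ=1 if type j appears at least once. P(Xⱼ=1) = 1 − ((4−1)/4)^5 = 781/1024.
E[#distinct] = 4·781/1024 = 781/256.

781/256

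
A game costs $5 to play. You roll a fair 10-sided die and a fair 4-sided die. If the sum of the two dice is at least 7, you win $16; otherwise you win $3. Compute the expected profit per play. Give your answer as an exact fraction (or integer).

129/20 dollars

E[payout] = (7/20)·3 + (13/20)·16 = 229/20
Expected profit = 229/20 − 5 = 129/20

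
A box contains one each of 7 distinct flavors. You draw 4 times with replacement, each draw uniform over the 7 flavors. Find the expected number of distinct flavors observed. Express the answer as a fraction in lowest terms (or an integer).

Let Xⱼ=1 if type j appears at least once. P(Xⱼ=1) = 1 − ((7−1)/7)^4 = 1105/2401.
E[#distinct] = 7·1105/2401 = 1105/343.

1105/343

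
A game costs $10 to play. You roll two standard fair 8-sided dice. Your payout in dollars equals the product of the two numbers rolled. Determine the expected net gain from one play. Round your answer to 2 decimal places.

$10.25

Distribution of the product of the two numbers rolled: 1 w.p. 1/64, 2 w.p. 1/32, 3 w.p. 1/32, 4 w.p. 3/64, 5 w.p. 1/32, 6 w.p. 1/16, …
E[payout] = (1/64)·1 + (1/32)·2 + (1/32)·3 + (3/64)·4 + (1/32)·5 + (1/16)·6 + (1/32)·7 + (1/16)·8 + (1/64)·9 + (1/32)·10 + (1/16)·12 + (1/32)·14 + (1/32)·15 + (3/64)·16 + (1/32)·18 + (1/32)·20 + (1/32)·21 + (1/16)·24 + (1/64)·25 + (1/32)·28 + (1/32)·30 + (1/32)·32 + (1/32)·35 + (1/64)·36 + (1/32)·40 + (1/32)·42 + (1/32)·48 + (1/64)·49 + (1/32)·56 + (1/64)·64 = 81/4
Expected profit = 81/4 − 10 = 41/4 ≈ $10.25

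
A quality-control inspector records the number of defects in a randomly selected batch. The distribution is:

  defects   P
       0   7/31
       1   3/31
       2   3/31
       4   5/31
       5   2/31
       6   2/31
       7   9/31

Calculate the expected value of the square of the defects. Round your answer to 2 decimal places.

E[X²] = (7/31)·0 + (3/31)·1 + (3/31)·4 + (5/31)·16 + (2/31)·25 + (2/31)·36 + (9/31)·49
     = 658/31 ≈ 21.23

21.23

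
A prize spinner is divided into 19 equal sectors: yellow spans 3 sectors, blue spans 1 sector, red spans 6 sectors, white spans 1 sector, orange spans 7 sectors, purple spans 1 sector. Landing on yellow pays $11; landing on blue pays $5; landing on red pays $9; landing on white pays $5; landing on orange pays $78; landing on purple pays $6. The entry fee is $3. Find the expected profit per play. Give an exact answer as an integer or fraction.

592/19 dollars

E[payout] = (3/19)·11 + (1/19)·5 + (6/19)·9 + (1/19)·5 + (7/19)·78 + (1/19)·6 = 649/19
Expected profit = 649/19 − 3 = 592/19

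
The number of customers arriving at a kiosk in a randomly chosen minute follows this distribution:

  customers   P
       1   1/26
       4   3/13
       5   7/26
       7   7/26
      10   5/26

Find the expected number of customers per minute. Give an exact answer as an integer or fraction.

159/26

E[X] = (1/26)·1 + (3/13)·4 + (7/26)·5 + (7/26)·7 + (5/26)·10
     = 159/26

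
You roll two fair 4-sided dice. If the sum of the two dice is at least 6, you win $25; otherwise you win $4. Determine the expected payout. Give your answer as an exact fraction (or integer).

E[payout] = (5/8)·4 + (3/8)·25 = 95/8

95/8 dollars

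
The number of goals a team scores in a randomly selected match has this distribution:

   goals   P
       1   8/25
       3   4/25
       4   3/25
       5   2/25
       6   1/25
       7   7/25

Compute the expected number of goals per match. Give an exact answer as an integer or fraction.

97/25

E[X] = (8/25)·1 + (4/25)·3 + (3/25)·4 + (2/25)·5 + (1/25)·6 + (7/25)·7
     = 97/25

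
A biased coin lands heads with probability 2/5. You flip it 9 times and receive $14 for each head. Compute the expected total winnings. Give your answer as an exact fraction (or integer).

E[#heads] = 9·2/5 = 18/5 (linearity over flips).
E[winnings] = 14·18/5 = 252/5.

252/5 dollars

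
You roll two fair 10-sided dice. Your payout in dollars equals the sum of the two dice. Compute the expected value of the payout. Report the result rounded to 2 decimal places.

Distribution of the sum of the two dice: 2 w.p. 1/100, 3 w.p. 1/50, 4 w.p. 3/100, 5 w.p. 1/25, 6 w.p. 1/20, 7 w.p. 3/50, …
E[payout] = (1/100)·2 + (1/50)·3 + (3/100)·4 + (1/25)·5 + (1/20)·6 + (3/50)·7 + (7/100)·8 + (2/25)·9 + (9/100)·10 + (1/10)·11 + (9/100)·12 + (2/25)·13 + (7/100)·14 + (3/50)·15 + (1/20)·16 + (1/25)·17 + (3/100)·18 + (1/50)·19 + (1/100)·20 = 11
≈ $11.00

$11.00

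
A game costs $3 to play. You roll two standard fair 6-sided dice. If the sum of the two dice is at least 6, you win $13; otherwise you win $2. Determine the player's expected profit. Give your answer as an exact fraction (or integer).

E[payout] = (5/18)·2 + (13/18)·13 = 179/18
Expected profit = 179/18 − 3 = 125/18

125/18 dollars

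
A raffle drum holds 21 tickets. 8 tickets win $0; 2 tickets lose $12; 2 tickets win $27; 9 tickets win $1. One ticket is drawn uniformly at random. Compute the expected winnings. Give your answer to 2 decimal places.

E[payout] = (8/21)·0 + (2/21)·(-12) + (2/21)·27 + (9/21)·1 = 13/7
≈ $1.86

$1.86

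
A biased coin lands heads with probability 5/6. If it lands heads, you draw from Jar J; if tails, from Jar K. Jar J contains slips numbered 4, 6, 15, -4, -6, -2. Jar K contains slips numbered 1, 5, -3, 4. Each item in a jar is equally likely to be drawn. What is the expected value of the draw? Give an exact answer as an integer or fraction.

151/72

E[X | Jar J] = (4 + 6 + 15 − 4 − 6 − 2)/6 = 13/6
E[X | Jar K] = (1 + 5 − 3 + 4)/4 = 7/4
E[X] = (5/6)·13/6 + (1/6)·7/4 = 151/72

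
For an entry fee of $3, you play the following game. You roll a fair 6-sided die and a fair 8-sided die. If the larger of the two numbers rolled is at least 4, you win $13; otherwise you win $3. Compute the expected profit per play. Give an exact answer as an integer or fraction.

E[payout] = (3/16)·3 + (13/16)·13 = 89/8
Expected profit = 89/8 − 3 = 65/8

65/8 dollars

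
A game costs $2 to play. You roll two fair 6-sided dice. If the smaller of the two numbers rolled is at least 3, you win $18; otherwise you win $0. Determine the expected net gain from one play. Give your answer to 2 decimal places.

E[payout] = (5/9)·0 + (4/9)·18 = 8
Expected profit = 8 − 2 = 6 ≈ $6.00

$6.00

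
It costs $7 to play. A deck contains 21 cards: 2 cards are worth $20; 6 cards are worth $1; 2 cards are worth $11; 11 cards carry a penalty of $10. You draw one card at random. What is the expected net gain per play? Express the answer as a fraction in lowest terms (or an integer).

E[payout] = (2/21)·20 + (6/21)·1 + (2/21)·11 + (11/21)·(-10) = -2
Expected profit = -2 − 7 = -9

-$9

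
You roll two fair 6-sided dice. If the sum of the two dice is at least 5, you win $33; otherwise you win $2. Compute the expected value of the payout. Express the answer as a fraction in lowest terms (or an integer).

E[payout] = (1/6)·2 + (5/6)·33 = 167/6

167/6 dollars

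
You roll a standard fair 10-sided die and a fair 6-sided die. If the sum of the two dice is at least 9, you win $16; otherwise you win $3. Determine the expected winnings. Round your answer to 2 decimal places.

E[payout] = (9/20)·3 + (11/20)·16 = 203/20
≈ $10.15

$10.15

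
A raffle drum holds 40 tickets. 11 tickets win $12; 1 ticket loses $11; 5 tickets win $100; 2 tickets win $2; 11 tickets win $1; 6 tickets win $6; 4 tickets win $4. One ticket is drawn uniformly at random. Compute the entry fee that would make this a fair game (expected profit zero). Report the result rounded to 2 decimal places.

$17.20

E[payout] = (11/40)·12 + (1/40)·(-11) + (5/40)·100 + (2/40)·2 + (11/40)·1 + (6/40)·6 + (4/40)·4 = 86/5
Fair fee = E[payout] = 86/5 ≈ $17.20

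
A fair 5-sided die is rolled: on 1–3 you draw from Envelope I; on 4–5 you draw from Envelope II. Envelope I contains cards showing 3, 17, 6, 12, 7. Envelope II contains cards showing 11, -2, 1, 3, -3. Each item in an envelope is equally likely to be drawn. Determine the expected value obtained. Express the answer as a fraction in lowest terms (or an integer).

E[X | Envelope I] = (3 + 17 + 6 + 12 + 7)/5 = 9
E[X | Envelope II] = (11 − 2 + 1 + 3 − 3)/5 = 2
E[X] = (3/5)·9 + (2/5)·2 = 31/5

31/5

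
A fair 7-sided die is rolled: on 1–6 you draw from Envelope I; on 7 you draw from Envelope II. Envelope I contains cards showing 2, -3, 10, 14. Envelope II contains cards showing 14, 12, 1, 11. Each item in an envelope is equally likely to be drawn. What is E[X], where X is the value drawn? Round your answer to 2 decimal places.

E[X | Envelope I] = (2 − 3 + 10 + 14)/4 = 23/4
E[X | Envelope II] = (14 + 12 + 1 + 11)/4 = 19/2
E[X] = (6/7)·23/4 + (1/7)·19/2 = 44/7 ≈ 6.29

6.29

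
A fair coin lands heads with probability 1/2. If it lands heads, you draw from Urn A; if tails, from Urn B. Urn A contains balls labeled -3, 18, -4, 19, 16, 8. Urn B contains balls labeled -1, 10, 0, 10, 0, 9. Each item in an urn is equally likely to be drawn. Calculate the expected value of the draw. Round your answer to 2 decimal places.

6.83

E[X | Urn A] = (-3 + 18 − 4 + 19 + 16 + 8)/6 = 9
E[X | Urn B] = (-1 + 10 + 0 + 10 + 0 + 9)/6 = 14/3
E[X] = (1/2)·9 + (1/2)·14/3 = 41/6 ≈ 6.83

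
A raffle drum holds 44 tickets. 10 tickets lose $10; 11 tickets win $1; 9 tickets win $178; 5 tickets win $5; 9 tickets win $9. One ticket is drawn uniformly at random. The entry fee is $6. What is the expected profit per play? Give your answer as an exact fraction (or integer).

1355/44 dollars

E[payout] = (10/44)·(-10) + (11/44)·1 + (9/44)·178 + (5/44)·5 + (9/44)·9 = 1619/44
Expected profit = 1619/44 − 6 = 1355/44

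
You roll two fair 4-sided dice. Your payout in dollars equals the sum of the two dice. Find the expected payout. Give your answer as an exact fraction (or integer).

$5

Distribution of the sum of the two dice: 2 w.p. 1/16, 3 w.p. 1/8, 4 w.p. 3/16, 5 w.p. 1/4, 6 w.p. 3/16, 7 w.p. 1/8, …
E[payout] = (1/16)·2 + (1/8)·3 + (3/16)·4 + (1/4)·5 + (3/16)·6 + (1/8)·7 + (1/16)·8 = 5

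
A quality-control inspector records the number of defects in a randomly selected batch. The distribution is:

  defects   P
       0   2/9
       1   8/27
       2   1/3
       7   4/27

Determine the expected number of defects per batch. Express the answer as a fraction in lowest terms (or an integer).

2

E[X] = (2/9)·0 + (8/27)·1 + (1/3)·2 + (4/27)·7
     = 2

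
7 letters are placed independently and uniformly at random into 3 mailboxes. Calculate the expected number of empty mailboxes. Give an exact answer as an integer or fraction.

128/729

Let Xⱼ=1 if mailbox j is empty. P(Xⱼ=1) = ((3-1)/3)^7 = 128/2187.
By linearity, E[#empty] = 3·128/2187 = 128/729.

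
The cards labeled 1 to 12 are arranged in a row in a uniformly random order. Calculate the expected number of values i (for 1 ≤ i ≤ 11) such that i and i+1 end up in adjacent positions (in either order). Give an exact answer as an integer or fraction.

For each i ∈ {1,…,11}, let Xᵢ = 1 if i and i+1 are adjacent. P(Xᵢ=1) = 2·(12−1)!/12! = 2/12.
By linearity, E[ΣXᵢ] = (11)·(2/12) = 11/6.

11/6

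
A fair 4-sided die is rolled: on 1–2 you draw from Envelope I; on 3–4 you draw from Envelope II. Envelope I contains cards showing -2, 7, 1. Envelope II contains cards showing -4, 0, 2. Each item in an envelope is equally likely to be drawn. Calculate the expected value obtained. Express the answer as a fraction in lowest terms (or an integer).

E[X | Envelope I] = (-2 + 7 + 1)/3 = 2
E[X | Envelope II] = (-4 + 0 + 2)/3 = -2/3
E[X] = (1/2)·2 + (1/2)·(-2/3) = 2/3

2/3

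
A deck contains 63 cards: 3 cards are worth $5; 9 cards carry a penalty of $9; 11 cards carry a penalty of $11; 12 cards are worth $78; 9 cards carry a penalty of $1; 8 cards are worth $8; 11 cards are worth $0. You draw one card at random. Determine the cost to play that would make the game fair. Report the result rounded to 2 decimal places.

E[payout] = (3/63)·5 + (9/63)·(-9) + (11/63)·(-11) + (12/63)·78 + (9/63)·(-1) + (8/63)·8 + (11/63)·0 = 268/21
Fair fee = E[payout] = 268/21 ≈ $12.76

$12.76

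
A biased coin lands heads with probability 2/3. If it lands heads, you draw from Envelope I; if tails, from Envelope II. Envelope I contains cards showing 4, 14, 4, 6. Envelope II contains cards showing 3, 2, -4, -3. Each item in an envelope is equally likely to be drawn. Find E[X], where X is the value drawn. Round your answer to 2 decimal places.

E[X | Envelope I] = (4 + 14 + 4 + 6)/4 = 7
E[X | Envelope II] = (3 + 2 − 4 − 3)/4 = -1/2
E[X] = (2/3)·7 + (1/3)·(-1/2) = 9/2 ≈ 4.50

4.50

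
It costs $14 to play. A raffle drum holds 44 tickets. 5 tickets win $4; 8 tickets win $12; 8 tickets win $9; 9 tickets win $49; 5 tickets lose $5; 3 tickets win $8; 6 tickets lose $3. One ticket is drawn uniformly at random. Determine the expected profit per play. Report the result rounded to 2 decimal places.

E[payout] = (5/44)·4 + (8/44)·12 + (8/44)·9 + (9/44)·49 + (5/44)·(-5) + (3/44)·8 + (6/44)·(-3) = 305/22
Expected profit = 305/22 − 14 = -3/22 ≈ -$0.14

-$0.14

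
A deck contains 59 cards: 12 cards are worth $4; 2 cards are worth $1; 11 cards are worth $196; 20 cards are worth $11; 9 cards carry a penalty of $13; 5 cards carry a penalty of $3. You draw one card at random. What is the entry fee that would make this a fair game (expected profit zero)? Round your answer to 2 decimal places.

E[payout] = (12/59)·4 + (2/59)·1 + (11/59)·196 + (20/59)·11 + (9/59)·(-13) + (5/59)·(-3) = 2294/59
Fair fee = E[payout] = 2294/59 ≈ $38.88

$38.88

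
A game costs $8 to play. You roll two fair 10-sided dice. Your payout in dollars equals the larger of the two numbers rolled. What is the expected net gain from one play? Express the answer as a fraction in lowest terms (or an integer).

Distribution of the larger of the two numbers rolled: 1 w.p. 1/100, 2 w.p. 3/100, 3 w.p. 1/20, 4 w.p. 7/100, 5 w.p. 9/100, 6 w.p. 11/100, …
E[payout] = (1/100)·1 + (3/100)·2 + (1/20)·3 + (7/100)·4 + (9/100)·5 + (11/100)·6 + (13/100)·7 + (3/20)·8 + (17/100)·9 + (19/100)·10 = 143/20
Expected profit = 143/20 − 8 = -17/20

-17/20 dollars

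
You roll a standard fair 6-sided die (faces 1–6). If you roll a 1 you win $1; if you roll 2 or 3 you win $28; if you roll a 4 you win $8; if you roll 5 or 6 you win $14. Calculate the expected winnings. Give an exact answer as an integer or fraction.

E[payout] = (1/6)·1 + (1/6)·8 + (1/3)·14 + (1/3)·28 = 31/2

31/2 dollars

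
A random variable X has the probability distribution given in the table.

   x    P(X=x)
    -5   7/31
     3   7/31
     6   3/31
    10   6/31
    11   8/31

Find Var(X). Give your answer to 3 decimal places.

E[X] = (7/31)·(-5) + (7/31)·3 + (3/31)·6 + (6/31)·10 + (8/31)·11 = 152/31
E[X²] = (7/31)·25 + (7/31)·9 + (3/31)·36 + (6/31)·100 + (8/31)·121 = 1914/31
Var(X) = 1914/31 − (152/31)² = 36230/961 ≈ 37.700

37.700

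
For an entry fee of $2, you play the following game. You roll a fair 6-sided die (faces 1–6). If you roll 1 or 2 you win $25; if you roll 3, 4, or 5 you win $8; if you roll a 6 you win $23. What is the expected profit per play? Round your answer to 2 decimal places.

E[payout] = (1/2)·8 + (1/6)·23 + (1/3)·25 = 97/6
Expected profit = 97/6 − 2 = 85/6 ≈ $14.17

$14.17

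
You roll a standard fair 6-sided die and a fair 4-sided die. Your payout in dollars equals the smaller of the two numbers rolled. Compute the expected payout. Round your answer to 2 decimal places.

Distribution of the smaller of the two numbers rolled: 1 w.p. 3/8, 2 w.p. 7/24, 3 w.p. 5/24, 4 w.p. 1/8
E[payout] = (3/8)·1 + (7/24)·2 + (5/24)·3 + (1/8)·4 = 25/12
≈ $2.08

$2.08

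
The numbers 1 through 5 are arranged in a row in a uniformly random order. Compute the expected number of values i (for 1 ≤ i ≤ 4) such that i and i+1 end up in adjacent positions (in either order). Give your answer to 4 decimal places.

1.6000

For each i ∈ {1,…,4}, let Xᵢ = 1 if i and i+1 are adjacent. P(Xᵢ=1) = 2·(5−1)!/5! = 2/5.
By linearity, E[ΣXᵢ] = (4)·(2/5) = 8/5.
≈ 1.6000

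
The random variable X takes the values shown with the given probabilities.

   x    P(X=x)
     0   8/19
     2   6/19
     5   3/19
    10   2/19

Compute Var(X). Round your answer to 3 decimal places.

9.618

E[X] = (8/19)·0 + (6/19)·2 + (3/19)·5 + (2/19)·10 = 47/19
E[X²] = (8/19)·0 + (6/19)·4 + (3/19)·25 + (2/19)·100 = 299/19
Var(X) = 299/19 − (47/19)² = 3472/361 ≈ 9.618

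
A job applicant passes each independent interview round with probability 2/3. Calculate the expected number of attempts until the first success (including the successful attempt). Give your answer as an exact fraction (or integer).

3/2

For a geometric distribution, E[trials] = 1/p = 1/(2/3) = 3/2.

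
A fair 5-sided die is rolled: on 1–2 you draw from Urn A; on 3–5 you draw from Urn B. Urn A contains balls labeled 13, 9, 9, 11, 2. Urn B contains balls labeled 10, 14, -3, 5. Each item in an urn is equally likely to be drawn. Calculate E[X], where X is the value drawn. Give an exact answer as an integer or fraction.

E[X | Urn A] = (13 + 9 + 9 + 11 + 2)/5 = 44/5
E[X | Urn B] = (10 + 14 − 3 + 5)/4 = 13/2
E[X] = (2/5)·44/5 + (3/5)·13/2 = 371/50

371/50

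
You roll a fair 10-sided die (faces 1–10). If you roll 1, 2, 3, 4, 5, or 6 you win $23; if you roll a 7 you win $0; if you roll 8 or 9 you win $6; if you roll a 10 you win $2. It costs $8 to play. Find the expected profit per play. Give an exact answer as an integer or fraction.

E[payout] = (1/10)·0 + (1/10)·2 + (1/5)·6 + (3/5)·23 = 76/5
Expected profit = 76/5 − 8 = 36/5

36/5 dollars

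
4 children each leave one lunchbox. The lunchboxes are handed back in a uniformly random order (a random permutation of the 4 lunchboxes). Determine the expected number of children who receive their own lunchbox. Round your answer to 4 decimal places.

Let Xᵢ = 1 if person i gets their own lunchbox. For each i, P(Xᵢ=1) = 1/4.
By linearity of expectation, E[X₁+…+X_4] = 4·(1/4) = 1.
≈ 1.0000

1.0000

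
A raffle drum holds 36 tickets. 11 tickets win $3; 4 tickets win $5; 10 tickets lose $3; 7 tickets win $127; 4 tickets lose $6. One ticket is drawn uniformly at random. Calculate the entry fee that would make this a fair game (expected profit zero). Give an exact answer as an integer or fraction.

74/3 dollars

E[payout] = (11/36)·3 + (4/36)·5 + (10/36)·(-3) + (7/36)·127 + (4/36)·(-6) = 74/3
Fair fee = E[payout] = 74/3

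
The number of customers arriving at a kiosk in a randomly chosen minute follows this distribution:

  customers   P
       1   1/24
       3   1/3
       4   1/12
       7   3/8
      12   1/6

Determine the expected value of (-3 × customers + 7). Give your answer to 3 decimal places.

E[-3x+7] = (1/24)·4 + (1/3)·(-2) + (1/12)·(-5) + (3/8)·(-14) + (1/6)·(-29)
     = -11 ≈ -11.000

-11.000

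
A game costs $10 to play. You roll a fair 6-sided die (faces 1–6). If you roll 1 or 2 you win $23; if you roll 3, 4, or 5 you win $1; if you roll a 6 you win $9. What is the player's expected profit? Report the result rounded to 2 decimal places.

E[payout] = (1/2)·1 + (1/6)·9 + (1/3)·23 = 29/3
Expected profit = 29/3 − 10 = -1/3 ≈ -$0.33

-$0.33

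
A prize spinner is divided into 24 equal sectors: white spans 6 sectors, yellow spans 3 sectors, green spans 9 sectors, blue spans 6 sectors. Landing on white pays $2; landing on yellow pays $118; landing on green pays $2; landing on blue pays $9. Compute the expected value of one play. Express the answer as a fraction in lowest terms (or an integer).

73/4 dollars

E[payout] = (6/24)·2 + (3/24)·118 + (9/24)·2 + (6/24)·9 = 73/4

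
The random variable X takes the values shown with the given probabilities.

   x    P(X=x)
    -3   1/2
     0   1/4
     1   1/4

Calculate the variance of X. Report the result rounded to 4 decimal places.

3.1875

E[X] = (1/2)·(-3) + (1/4)·0 + (1/4)·1 = -5/4
E[X²] = (1/2)·9 + (1/4)·0 + (1/4)·1 = 19/4
Var(X) = 19/4 − (-5/4)² = 51/16 ≈ 3.1875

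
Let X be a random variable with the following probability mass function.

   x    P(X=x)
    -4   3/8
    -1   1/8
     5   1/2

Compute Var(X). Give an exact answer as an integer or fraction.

E[X] = (3/8)·(-4) + (1/8)·(-1) + (1/2)·5 = 7/8
E[X²] = (3/8)·16 + (1/8)·1 + (1/2)·25 = 149/8
Var(X) = 149/8 − (7/8)² = 1143/64

1143/64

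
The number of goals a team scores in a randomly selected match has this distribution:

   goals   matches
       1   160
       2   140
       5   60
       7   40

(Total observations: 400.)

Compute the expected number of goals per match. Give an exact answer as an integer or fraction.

51/20

Total = 400, so P(goals=1) = 160/400, etc.
E[X] = (2/5)·1 + (7/20)·2 + (3/20)·5 + (1/10)·7
     = 51/20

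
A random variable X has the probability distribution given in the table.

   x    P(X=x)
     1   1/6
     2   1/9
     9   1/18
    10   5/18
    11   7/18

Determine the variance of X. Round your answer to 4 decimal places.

16.8302

E[X] = (1/6)·1 + (1/9)·2 + (1/18)·9 + (5/18)·10 + (7/18)·11 = 143/18
E[X²] = (1/6)·1 + (1/9)·4 + (1/18)·81 + (5/18)·100 + (7/18)·121 = 1439/18
Var(X) = 1439/18 − (143/18)² = 5453/324 ≈ 16.8302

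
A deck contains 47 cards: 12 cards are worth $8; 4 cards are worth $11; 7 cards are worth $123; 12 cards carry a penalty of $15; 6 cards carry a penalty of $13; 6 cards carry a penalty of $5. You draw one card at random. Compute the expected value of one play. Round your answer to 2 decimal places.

E[payout] = (12/47)·8 + (4/47)·11 + (7/47)·123 + (12/47)·(-15) + (6/47)·(-13) + (6/47)·(-5) = 713/47
≈ $15.17

$15.17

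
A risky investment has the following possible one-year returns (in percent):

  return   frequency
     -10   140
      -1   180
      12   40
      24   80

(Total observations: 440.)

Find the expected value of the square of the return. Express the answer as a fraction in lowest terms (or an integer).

Total = 440, so P(return=-10) = 140/440, etc.
E[X²] = (7/22)·100 + (9/22)·1 + (1/11)·144 + (2/11)·576
     = 3301/22

3301/22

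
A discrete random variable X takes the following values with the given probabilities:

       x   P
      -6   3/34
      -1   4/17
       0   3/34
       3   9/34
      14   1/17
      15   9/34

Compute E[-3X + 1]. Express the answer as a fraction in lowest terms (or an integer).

-229/17

E[-3x+1] = (3/34)·19 + (4/17)·4 + (3/34)·1 + (9/34)·(-8) + (1/17)·(-41) + (9/34)·(-44)
     = -229/17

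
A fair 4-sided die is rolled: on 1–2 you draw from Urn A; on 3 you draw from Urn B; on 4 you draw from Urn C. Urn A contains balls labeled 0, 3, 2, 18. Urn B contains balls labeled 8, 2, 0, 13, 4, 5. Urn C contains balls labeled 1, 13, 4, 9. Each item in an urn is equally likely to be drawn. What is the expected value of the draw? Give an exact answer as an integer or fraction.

283/48

E[X | Urn A] = (0 + 3 + 2 + 18)/4 = 23/4
E[X | Urn B] = (8 + 2 + 0 + 13 + 4 + 5)/6 = 16/3
E[X | Urn C] = (1 + 13 + 4 + 9)/4 = 27/4
E[X] = (1/2)·23/4 + (1/4)·16/3 + (1/4)·27/4 = 283/48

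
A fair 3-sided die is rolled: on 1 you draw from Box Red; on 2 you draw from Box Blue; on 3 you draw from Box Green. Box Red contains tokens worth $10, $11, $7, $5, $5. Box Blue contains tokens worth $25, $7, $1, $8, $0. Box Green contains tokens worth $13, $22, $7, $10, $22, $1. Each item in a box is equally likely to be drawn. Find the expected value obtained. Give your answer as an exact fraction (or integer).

E[X | Box Red] = (10 + 11 + 7 + 5 + 5)/5 = 38/5
E[X | Box Blue] = (25 + 7 + 1 + 8 + 0)/5 = 41/5
E[X | Box Green] = (13 + 22 + 7 + 10 + 22 + 1)/6 = 25/2
E[X] = (1/3)·38/5 + (1/3)·41/5 + (1/3)·25/2 = 283/30

283/30 dollars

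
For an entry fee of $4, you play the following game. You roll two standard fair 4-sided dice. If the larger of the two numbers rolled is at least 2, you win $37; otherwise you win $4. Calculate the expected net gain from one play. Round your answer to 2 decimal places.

$30.94

E[payout] = (1/16)·4 + (15/16)·37 = 559/16
Expected profit = 559/16 − 4 = 495/16 ≈ $30.94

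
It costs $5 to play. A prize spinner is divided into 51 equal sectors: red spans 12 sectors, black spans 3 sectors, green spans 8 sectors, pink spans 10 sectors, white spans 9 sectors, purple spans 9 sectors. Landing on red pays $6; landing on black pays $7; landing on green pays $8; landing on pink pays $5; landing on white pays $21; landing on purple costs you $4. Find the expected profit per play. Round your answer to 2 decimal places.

$2.06

E[payout] = (12/51)·6 + (3/51)·7 + (8/51)·8 + (10/51)·5 + (9/51)·21 + (9/51)·(-4) = 120/17
Expected profit = 120/17 − 5 = 35/17 ≈ $2.06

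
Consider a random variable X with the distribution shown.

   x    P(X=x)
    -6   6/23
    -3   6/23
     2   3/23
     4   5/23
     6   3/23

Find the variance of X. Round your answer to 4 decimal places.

E[X] = (6/23)·(-6) + (6/23)·(-3) + (3/23)·2 + (5/23)·4 + (3/23)·6 = -10/23
E[X²] = (6/23)·36 + (6/23)·9 + (3/23)·4 + (5/23)·16 + (3/23)·36 = 470/23
Var(X) = 470/23 − (-10/23)² = 10710/529 ≈ 20.2457

20.2457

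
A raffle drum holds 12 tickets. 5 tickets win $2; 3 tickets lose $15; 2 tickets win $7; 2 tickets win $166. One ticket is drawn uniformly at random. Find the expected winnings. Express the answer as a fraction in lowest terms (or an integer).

E[payout] = (5/12)·2 + (3/12)·(-15) + (2/12)·7 + (2/12)·166 = 311/12

311/12 dollars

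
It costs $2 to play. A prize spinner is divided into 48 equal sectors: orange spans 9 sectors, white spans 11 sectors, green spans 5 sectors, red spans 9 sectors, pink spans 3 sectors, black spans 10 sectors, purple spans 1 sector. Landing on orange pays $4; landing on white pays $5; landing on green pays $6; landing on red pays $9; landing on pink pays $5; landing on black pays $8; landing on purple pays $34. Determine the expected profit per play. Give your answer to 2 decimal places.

E[payout] = (9/48)·4 + (11/48)·5 + (5/48)·6 + (9/48)·9 + (3/48)·5 + (10/48)·8 + (1/48)·34 = 331/48
Expected profit = 331/48 − 2 = 235/48 ≈ $4.90

$4.90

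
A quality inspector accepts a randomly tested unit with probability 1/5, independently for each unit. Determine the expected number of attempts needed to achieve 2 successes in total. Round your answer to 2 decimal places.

10.00

By linearity (sum of 2 independent geometric waits), E[trials] = 2/p = 2/(1/5) = 10.
≈ 10.00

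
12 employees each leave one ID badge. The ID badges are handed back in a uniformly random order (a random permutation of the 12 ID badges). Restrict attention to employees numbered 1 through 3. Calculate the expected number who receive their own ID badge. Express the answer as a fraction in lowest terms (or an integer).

1/4

Let Xᵢ = 1 if person i gets their own ID badge. For each i, P(Xᵢ=1) = 1/12.
By linearity of expectation, E[X₁+…+X_3] = 3·(1/12) = 1/4.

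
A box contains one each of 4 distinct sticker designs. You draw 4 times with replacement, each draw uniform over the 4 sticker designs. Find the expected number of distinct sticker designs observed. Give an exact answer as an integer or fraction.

175/64

Let Xⱼ=1 if type j appears at least once. P(Xⱼ=1) = 1 − ((4−1)/4)^4 = 175/256.
E[#distinct] = 4·175/256 = 175/64.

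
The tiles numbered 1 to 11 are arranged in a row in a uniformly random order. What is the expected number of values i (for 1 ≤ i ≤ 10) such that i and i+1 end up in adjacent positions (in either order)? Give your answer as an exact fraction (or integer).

For each i ∈ {1,…,10}, let Xᵢ = 1 if i and i+1 are adjacent. P(Xᵢ=1) = 2·(11−1)!/11! = 2/11.
By linearity, E[ΣXᵢ] = (10)·(2/11) = 20/11.

20/11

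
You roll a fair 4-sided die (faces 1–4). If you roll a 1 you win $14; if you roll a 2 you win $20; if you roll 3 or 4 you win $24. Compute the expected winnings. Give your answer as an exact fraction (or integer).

E[payout] = (1/4)·14 + (1/4)·20 + (1/2)·24 = 41/2

41/2 dollars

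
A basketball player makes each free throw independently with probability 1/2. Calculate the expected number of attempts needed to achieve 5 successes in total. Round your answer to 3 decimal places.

10.000

By linearity (sum of 5 independent geometric waits), E[trials] = 5/p = 5/(1/2) = 10.
≈ 10.000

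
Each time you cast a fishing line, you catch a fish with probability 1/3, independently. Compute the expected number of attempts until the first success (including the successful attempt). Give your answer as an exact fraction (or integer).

For a geometric distribution, E[trials] = 1/p = 1/(1/3) = 3.

3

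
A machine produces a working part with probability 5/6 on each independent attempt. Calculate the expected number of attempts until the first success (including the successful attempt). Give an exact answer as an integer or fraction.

For a geometric distribution, E[trials] = 1/p = 1/(5/6) = 6/5.

6/5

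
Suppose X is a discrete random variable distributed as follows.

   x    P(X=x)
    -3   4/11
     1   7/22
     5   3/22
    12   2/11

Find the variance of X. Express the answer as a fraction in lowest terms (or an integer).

3486/121

E[X] = (4/11)·(-3) + (7/22)·1 + (3/22)·5 + (2/11)·12 = 23/11
E[X²] = (4/11)·9 + (7/22)·1 + (3/22)·25 + (2/11)·144 = 365/11
Var(X) = 365/11 − (23/11)² = 3486/121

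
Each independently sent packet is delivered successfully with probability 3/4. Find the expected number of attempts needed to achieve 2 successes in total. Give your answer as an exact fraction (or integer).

By linearity (sum of 2 independent geometric waits), E[trials] = 2/p = 2/(3/4) = 8/3.

8/3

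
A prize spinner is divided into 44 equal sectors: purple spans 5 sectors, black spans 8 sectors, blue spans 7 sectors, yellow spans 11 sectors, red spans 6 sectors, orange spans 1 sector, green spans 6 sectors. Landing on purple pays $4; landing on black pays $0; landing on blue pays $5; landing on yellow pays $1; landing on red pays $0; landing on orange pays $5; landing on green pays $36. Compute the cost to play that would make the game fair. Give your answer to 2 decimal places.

E[payout] = (5/44)·4 + (8/44)·0 + (7/44)·5 + (11/44)·1 + (6/44)·0 + (1/44)·5 + (6/44)·36 = 287/44
Fair fee = E[payout] = 287/44 ≈ $6.52

$6.52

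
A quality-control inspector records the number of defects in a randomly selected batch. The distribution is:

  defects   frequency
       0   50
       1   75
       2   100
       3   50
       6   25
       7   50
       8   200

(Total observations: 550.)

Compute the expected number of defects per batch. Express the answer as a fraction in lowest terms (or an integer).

101/22

Total = 550, so P(defects=0) = 50/550, etc.
E[X] = (1/11)·0 + (3/22)·1 + (2/11)·2 + (1/11)·3 + (1/22)·6 + (1/11)·7 + (4/11)·8
     = 101/22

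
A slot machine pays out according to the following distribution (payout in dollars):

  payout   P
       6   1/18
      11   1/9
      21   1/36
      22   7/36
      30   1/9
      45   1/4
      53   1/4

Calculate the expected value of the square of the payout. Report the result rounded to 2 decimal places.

1430.31

E[X²] = (1/18)·36 + (1/9)·121 + (1/36)·441 + (7/36)·484 + (1/9)·900 + (1/4)·2025 + (1/4)·2809
     = 51491/36 ≈ 1430.31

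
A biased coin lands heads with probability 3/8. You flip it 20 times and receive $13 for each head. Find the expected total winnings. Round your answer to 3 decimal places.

E[#heads] = 20·3/8 = 15/2 (linearity over flips).
E[winnings] = 13·15/2 = 195/2.
≈ 97.500

$97.500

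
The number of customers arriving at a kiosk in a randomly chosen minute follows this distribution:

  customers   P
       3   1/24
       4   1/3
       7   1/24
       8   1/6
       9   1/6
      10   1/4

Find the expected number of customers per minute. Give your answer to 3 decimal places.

E[X] = (1/24)·3 + (1/3)·4 + (1/24)·7 + (1/6)·8 + (1/6)·9 + (1/4)·10
     = 85/12 ≈ 7.083

7.083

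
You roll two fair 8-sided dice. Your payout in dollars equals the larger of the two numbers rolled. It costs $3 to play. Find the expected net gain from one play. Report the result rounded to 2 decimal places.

$2.81

Distribution of the larger of the two numbers rolled: 1 w.p. 1/64, 2 w.p. 3/64, 3 w.p. 5/64, 4 w.p. 7/64, 5 w.p. 9/64, 6 w.p. 11/64, …
E[payout] = (1/64)·1 + (3/64)·2 + (5/64)·3 + (7/64)·4 + (9/64)·5 + (11/64)·6 + (13/64)·7 + (15/64)·8 = 93/16
Expected profit = 93/16 − 3 = 45/16 ≈ $2.81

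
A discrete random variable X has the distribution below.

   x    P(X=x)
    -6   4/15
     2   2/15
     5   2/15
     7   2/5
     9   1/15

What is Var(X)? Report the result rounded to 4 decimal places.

30.9956

E[X] = (4/15)·(-6) + (2/15)·2 + (2/15)·5 + (2/5)·7 + (1/15)·9 = 41/15
E[X²] = (4/15)·36 + (2/15)·4 + (2/15)·25 + (2/5)·49 + (1/15)·81 = 577/15
Var(X) = 577/15 − (41/15)² = 6974/225 ≈ 30.9956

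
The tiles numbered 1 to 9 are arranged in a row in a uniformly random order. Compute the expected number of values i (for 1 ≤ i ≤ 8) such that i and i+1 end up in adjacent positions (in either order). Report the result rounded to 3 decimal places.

1.778

For each i ∈ {1,…,8}, let Xᵢ = 1 if i and i+1 are adjacent. P(Xᵢ=1) = 2·(9−1)!/9! = 2/9.
By linearity, E[ΣXᵢ] = (8)·(2/9) = 16/9.
≈ 1.778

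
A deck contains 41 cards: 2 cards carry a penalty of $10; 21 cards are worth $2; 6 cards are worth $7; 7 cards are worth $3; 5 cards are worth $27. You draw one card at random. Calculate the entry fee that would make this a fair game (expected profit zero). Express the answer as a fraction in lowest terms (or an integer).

220/41 dollars

E[payout] = (2/41)·(-10) + (21/41)·2 + (6/41)·7 + (7/41)·3 + (5/41)·27 = 220/41
Fair fee = E[payout] = 220/41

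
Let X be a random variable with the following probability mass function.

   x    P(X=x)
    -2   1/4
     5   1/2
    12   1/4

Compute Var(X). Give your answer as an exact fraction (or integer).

E[X] = (1/4)·(-2) + (1/2)·5 + (1/4)·12 = 5
E[X²] = (1/4)·4 + (1/2)·25 + (1/4)·144 = 99/2
Var(X) = 99/2 − (5)² = 49/2

49/2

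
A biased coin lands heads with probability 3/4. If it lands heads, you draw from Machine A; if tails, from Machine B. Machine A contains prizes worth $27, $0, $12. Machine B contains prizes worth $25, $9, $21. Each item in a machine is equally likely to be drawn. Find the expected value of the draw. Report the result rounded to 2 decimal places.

E[X | Machine A] = (27 + 0 + 12)/3 = 13
E[X | Machine B] = (25 + 9 + 21)/3 = 55/3
E[X] = (3/4)·13 + (1/4)·55/3 = 43/3 ≈ 14.33

$14.33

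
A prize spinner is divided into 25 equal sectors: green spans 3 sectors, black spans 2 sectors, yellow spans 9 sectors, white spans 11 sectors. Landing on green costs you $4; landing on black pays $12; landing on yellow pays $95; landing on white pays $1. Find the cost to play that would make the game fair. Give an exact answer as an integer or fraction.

E[payout] = (3/25)·(-4) + (2/25)·12 + (9/25)·95 + (11/25)·1 = 878/25
Fair fee = E[payout] = 878/25

878/25 dollars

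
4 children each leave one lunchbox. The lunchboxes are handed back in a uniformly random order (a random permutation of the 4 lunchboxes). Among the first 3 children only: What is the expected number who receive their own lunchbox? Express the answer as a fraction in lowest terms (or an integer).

3/4

Let Xᵢ = 1 if person i gets their own lunchbox. For each i, P(Xᵢ=1) = 1/4.
By linearity of expectation, E[X₁+…+X_3] = 3·(1/4) = 3/4.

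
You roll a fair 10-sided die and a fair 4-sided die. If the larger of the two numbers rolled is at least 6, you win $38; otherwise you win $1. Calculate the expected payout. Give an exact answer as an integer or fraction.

E[payout] = (1/2)·1 + (1/2)·38 = 39/2

39/2 dollars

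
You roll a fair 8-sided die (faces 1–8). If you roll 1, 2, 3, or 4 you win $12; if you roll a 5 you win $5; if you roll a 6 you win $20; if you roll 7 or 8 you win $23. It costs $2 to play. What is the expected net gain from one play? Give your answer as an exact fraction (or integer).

103/8 dollars

E[payout] = (1/8)·5 + (1/2)·12 + (1/8)·20 + (1/4)·23 = 119/8
Expected profit = 119/8 − 2 = 103/8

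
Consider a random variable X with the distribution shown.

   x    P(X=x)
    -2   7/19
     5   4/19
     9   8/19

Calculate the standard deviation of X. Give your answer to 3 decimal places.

E[X] = 78/19, E[X²] = 776/19
Var(X) = E[X²] − (E[X])² = 776/19 − 6084/361 = 8660/361
SD(X) = √(8660/361) ≈ 4.898

4.898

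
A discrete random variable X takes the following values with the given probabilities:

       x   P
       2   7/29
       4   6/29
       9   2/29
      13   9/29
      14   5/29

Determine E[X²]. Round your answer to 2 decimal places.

96.10

E[X²] = (7/29)·4 + (6/29)·16 + (2/29)·81 + (9/29)·169 + (5/29)·196
     = 2787/29 ≈ 96.10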